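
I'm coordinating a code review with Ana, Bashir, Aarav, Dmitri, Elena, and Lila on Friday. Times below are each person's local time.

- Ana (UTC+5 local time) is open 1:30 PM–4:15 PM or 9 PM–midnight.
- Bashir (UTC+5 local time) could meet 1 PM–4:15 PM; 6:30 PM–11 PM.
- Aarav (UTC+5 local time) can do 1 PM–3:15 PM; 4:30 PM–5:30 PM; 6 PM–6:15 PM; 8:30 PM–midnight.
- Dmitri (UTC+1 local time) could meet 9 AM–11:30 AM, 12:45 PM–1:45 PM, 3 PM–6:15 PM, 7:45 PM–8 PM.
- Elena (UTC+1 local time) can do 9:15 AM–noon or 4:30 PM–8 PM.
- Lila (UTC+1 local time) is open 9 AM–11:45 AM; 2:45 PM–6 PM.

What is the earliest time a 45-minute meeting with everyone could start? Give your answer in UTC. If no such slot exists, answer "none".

08:30

Ana in UTC: 08:30-11:15, 16:00-19:00 (subtract 5h to convert from UTC+5).
Bashir in UTC: 08:00-11:15, 13:30-18:00 (subtract 5h to convert from UTC+5).
Aarav in UTC: 08:00-10:15, 11:30-12:30, 13:00-13:15, 15:30-19:00 (subtract 5h to convert from UTC+5).
Dmitri in UTC: 08:00-10:30, 11:45-12:45, 14:00-17:15, 18:45-19:00 (subtract 1h to convert from UTC+1).
Elena in UTC: 08:15-11:00, 15:30-19:00 (subtract 1h to convert from UTC+1).
Lila in UTC: 08:00-10:45, 13:45-17:00 (subtract 1h to convert from UTC+1).
Ana ∩ Bashir: 08:30-11:15, 16:00-18:00.
Ana ∩ Bashir ∩ Aarav: 08:30-10:15, 16:00-18:00.
Ana ∩ Bashir ∩ Aarav ∩ Dmitri: 08:30-10:15, 16:00-17:15.
Ana ∩ Bashir ∩ Aarav ∩ Dmitri ∩ Elena: 08:30-10:15, 16:00-17:15.
Ana ∩ Bashir ∩ Aarav ∩ Dmitri ∩ Elena ∩ Lila: 08:30-10:15, 16:00-17:00.
The first common window of at least 45 minutes is 08:30-10:15, so the earliest start is 08:30.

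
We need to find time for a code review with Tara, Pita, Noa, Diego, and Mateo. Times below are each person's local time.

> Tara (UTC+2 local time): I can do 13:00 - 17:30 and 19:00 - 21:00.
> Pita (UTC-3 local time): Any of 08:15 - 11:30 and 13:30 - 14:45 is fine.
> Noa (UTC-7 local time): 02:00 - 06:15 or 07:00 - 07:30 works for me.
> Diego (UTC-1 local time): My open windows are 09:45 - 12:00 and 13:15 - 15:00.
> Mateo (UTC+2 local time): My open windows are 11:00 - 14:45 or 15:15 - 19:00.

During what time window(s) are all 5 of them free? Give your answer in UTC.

11:15-12:45, 14:15-14:30

Tara in UTC: 11:00-15:30, 17:00-19:00 (subtract 2h to convert from UTC+2).
Pita in UTC: 11:15-14:30, 16:30-17:45 (add 3h to convert from UTC-3).
Noa in UTC: 09:00-13:15, 14:00-14:30 (add 7h to convert from UTC-7).
Diego in UTC: 10:45-13:00, 14:15-16:00 (add 1h to convert from UTC-1).
Mateo in UTC: 09:00-12:45, 13:15-17:00 (subtract 2h to convert from UTC+2).
Tara ∩ Pita: 11:15-14:30, 17:00-17:45.
Tara ∩ Pita ∩ Noa: 11:15-13:15, 14:00-14:30.
Tara ∩ Pita ∩ Noa ∩ Diego: 11:15-13:00, 14:15-14:30.
Tara ∩ Pita ∩ Noa ∩ Diego ∩ Mateo: 11:15-12:45, 14:15-14:30.
Those are the intersection windows.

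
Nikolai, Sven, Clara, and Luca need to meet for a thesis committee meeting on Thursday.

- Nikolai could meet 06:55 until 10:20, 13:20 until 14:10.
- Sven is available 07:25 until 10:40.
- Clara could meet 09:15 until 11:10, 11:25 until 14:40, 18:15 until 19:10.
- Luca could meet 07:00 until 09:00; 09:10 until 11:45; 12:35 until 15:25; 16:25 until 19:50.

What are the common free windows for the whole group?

09:15-10:20

Nikolai ∩ Sven: 07:25-10:20.
Nikolai ∩ Sven ∩ Clara: 09:15-10:20.
Nikolai ∩ Sven ∩ Clara ∩ Luca: 09:15-10:20.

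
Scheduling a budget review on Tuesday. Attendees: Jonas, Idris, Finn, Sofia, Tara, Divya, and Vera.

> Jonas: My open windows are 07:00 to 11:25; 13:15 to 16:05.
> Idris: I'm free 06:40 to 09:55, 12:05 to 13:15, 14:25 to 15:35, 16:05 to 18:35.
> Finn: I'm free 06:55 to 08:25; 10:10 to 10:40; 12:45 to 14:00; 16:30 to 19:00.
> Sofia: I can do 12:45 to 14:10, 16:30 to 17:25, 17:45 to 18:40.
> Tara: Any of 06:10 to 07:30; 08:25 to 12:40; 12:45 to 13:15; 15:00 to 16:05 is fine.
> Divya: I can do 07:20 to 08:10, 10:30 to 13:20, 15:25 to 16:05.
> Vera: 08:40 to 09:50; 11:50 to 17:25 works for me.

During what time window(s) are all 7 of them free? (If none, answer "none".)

Jonas ∩ Idris: 07:00-09:55, 14:25-15:35.
Jonas ∩ Idris ∩ Finn: 07:00-08:25.
Jonas ∩ Idris ∩ Finn ∩ Sofia: ∅.
Jonas ∩ Idris ∩ Finn ∩ Sofia ∩ Tara: ∅.
Jonas ∩ Idris ∩ Finn ∩ Sofia ∩ Tara ∩ Divya: ∅.
Jonas ∩ Idris ∩ Finn ∩ Sofia ∩ Tara ∩ Divya ∩ Vera: ∅.
There is no time when everyone is free.

none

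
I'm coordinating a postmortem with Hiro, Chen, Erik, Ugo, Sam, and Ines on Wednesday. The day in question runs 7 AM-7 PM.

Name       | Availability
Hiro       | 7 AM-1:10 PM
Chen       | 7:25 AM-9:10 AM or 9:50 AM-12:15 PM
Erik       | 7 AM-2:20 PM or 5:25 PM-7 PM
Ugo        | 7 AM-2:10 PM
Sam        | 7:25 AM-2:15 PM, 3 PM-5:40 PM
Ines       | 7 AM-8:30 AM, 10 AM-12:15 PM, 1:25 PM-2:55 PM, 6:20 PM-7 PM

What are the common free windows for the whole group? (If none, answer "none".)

Hiro ∩ Chen: 07:25-09:10, 09:50-12:15.
Hiro ∩ Chen ∩ Erik: 07:25-09:10, 09:50-12:15.
Hiro ∩ Chen ∩ Erik ∩ Ugo: 07:25-09:10, 09:50-12:15.
Hiro ∩ Chen ∩ Erik ∩ Ugo ∩ Sam: 07:25-09:10, 09:50-12:15.
Hiro ∩ Chen ∩ Erik ∩ Ugo ∩ Sam ∩ Ines: 07:25-08:30, 10:00-12:15.
So the common availability across everyone is 07:25-08:30, 10:00-12:15.

07:25-08:30, 10:00-12:15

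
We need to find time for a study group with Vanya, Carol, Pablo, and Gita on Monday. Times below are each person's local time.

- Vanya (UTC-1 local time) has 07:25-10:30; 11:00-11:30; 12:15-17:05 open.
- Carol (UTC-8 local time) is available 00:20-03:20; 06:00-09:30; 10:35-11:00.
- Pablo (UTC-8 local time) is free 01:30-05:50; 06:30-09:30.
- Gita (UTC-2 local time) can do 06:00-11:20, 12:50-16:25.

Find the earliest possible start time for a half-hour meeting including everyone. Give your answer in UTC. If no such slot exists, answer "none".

09:30

Vanya in UTC: 08:25-11:30, 12:00-12:30, 13:15-18:05 (add 1h to convert from UTC-1).
Carol in UTC: 08:20-11:20, 14:00-17:30, 18:35-19:00 (add 8h to convert from UTC-8).
Pablo in UTC: 09:30-13:50, 14:30-17:30 (add 8h to convert from UTC-8).
Gita in UTC: 08:00-13:20, 14:50-18:25 (add 2h to convert from UTC-2).
Vanya ∩ Carol: 08:25-11:20, 14:00-17:30.
Vanya ∩ Carol ∩ Pablo: 09:30-11:20, 14:30-17:30.
Vanya ∩ Carol ∩ Pablo ∩ Gita: 09:30-11:20, 14:50-17:30.
Those are the intersection windows.
The first common window of at least 30 minutes is 09:30-11:20, so the earliest start is 09:30.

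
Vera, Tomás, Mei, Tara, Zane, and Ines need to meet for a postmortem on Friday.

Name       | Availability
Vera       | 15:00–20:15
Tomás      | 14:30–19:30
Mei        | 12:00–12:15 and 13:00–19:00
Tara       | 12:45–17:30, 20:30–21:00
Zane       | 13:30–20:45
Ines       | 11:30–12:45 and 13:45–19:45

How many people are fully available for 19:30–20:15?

2

Vera and Zane can make the full 19:30-20:15 slot — that's 2.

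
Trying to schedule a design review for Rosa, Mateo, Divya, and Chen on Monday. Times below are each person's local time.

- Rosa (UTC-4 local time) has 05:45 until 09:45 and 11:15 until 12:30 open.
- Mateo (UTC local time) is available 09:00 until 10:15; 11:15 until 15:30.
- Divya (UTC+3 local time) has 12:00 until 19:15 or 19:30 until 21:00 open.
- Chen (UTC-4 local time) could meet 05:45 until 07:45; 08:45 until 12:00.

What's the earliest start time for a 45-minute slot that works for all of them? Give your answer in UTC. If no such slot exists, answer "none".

Rosa in UTC: 09:45-13:45, 15:15-16:30 (add 4h to convert from UTC-4).
Mateo in UTC: 09:00-10:15, 11:15-15:30.
Divya in UTC: 09:00-16:15, 16:30-18:00 (subtract 3h to convert from UTC+3).
Chen in UTC: 09:45-11:45, 12:45-16:00 (add 4h to convert from UTC-4).
Rosa ∩ Mateo: 09:45-10:15, 11:15-13:45, 15:15-15:30.
Rosa ∩ Mateo ∩ Divya: 09:45-10:15, 11:15-13:45, 15:15-15:30.
Rosa ∩ Mateo ∩ Divya ∩ Chen: 09:45-10:15, 11:15-11:45, 12:45-13:45, 15:15-15:30.
The first common window of at least 45 minutes is 12:45-13:45, so the earliest start is 12:45.

12:45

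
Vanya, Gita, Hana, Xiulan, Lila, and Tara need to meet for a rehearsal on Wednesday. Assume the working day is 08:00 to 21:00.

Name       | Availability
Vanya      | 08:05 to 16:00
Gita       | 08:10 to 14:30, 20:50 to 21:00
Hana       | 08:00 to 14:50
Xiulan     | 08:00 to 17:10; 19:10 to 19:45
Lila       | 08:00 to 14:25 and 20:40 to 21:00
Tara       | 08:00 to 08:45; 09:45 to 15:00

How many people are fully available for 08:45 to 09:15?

Vanya, Gita, Hana, Xiulan, and Lila can make the full 08:45-09:15 slot — that's 5.

5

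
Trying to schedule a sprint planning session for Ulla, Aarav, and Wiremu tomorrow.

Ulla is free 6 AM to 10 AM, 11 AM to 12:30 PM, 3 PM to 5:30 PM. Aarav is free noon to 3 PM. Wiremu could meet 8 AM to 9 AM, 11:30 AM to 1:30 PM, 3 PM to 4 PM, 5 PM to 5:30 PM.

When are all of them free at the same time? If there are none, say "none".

Ulla ∩ Aarav: 12:00-12:30.
Ulla ∩ Aarav ∩ Wiremu: 12:00-12:30.

12:00-12:30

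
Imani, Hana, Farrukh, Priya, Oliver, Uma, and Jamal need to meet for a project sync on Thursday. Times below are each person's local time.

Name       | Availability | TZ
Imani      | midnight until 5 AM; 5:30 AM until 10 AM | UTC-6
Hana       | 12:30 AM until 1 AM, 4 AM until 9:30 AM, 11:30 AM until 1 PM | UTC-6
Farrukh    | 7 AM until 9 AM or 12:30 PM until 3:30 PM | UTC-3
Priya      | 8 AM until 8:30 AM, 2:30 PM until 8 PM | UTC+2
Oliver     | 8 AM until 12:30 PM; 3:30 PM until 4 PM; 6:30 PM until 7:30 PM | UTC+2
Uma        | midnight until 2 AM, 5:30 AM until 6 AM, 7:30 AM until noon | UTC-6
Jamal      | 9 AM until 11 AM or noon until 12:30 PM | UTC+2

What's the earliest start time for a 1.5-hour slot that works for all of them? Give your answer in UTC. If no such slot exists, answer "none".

none

Imani in UTC: 06:00-11:00, 11:30-16:00 (add 6h to convert from UTC-6).
Hana in UTC: 06:30-07:00, 10:00-15:30, 17:30-19:00 (add 6h to convert from UTC-6).
Farrukh in UTC: 10:00-12:00, 15:30-18:30 (add 3h to convert from UTC-3).
Priya in UTC: 06:00-06:30, 12:30-18:00 (subtract 2h to convert from UTC+2).
Oliver in UTC: 06:00-10:30, 13:30-14:00, 16:30-17:30 (subtract 2h to convert from UTC+2).
Uma in UTC: 06:00-08:00, 11:30-12:00, 13:30-18:00 (add 6h to convert from UTC-6).
Jamal in UTC: 07:00-09:00, 10:00-10:30 (subtract 2h to convert from UTC+2).
Imani ∩ Hana: 06:30-07:00, 10:00-11:00, 11:30-15:30.
Imani ∩ Hana ∩ Farrukh: 10:00-11:00, 11:30-12:00.
Imani ∩ Hana ∩ Farrukh ∩ Priya: ∅.
Imani ∩ Hana ∩ Farrukh ∩ Priya ∩ Oliver: ∅.
Imani ∩ Hana ∩ Farrukh ∩ Priya ∩ Oliver ∩ Uma: ∅.
Imani ∩ Hana ∩ Farrukh ∩ Priya ∩ Oliver ∩ Uma ∩ Jamal: ∅.
There is no time when everyone is free.
No common window is at least 90 minutes long.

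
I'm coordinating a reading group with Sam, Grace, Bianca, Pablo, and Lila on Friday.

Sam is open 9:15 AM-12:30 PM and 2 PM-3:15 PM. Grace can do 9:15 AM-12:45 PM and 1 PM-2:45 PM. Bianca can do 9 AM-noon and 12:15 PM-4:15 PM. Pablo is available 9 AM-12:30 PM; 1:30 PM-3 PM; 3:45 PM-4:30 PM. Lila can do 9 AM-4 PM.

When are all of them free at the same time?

Sam ∩ Grace: 09:15-12:30, 14:00-14:45.
Sam ∩ Grace ∩ Bianca: 09:15-12:00, 12:15-12:30, 14:00-14:45.
Sam ∩ Grace ∩ Bianca ∩ Pablo: 09:15-12:00, 12:15-12:30, 14:00-14:45.
Sam ∩ Grace ∩ Bianca ∩ Pablo ∩ Lila: 09:15-12:00, 12:15-12:30, 14:00-14:45.
Those are the intersection windows.

09:15-12:00, 12:15-12:30, 14:00-14:45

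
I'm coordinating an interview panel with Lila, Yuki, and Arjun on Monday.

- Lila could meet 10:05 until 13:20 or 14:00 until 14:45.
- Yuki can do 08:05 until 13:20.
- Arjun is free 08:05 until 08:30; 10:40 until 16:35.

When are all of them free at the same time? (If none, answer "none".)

10:40-13:20

Lila ∩ Yuki: 10:05-13:20.
Lila ∩ Yuki ∩ Arjun: 10:40-13:20.
So the common availability across everyone is 10:40-13:20.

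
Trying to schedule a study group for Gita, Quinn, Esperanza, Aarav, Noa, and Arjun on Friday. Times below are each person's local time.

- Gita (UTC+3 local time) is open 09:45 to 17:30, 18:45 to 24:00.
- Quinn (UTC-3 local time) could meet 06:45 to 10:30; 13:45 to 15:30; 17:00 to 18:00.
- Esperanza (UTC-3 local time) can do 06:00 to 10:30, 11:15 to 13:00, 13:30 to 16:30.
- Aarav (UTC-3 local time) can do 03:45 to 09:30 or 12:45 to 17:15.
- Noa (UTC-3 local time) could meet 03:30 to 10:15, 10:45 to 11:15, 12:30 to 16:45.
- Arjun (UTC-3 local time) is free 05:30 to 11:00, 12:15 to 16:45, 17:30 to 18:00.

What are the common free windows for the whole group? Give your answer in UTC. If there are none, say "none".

Gita in UTC: 06:45-14:30, 15:45-21:00 (subtract 3h to convert from UTC+3).
Quinn in UTC: 09:45-13:30, 16:45-18:30, 20:00-21:00 (add 3h to convert from UTC-3).
Esperanza in UTC: 09:00-13:30, 14:15-16:00, 16:30-19:30 (add 3h to convert from UTC-3).
Aarav in UTC: 06:45-12:30, 15:45-20:15 (add 3h to convert from UTC-3).
Noa in UTC: 06:30-13:15, 13:45-14:15, 15:30-19:45 (add 3h to convert from UTC-3).
Arjun in UTC: 08:30-14:00, 15:15-19:45, 20:30-21:00 (add 3h to convert from UTC-3).
Gita ∩ Quinn: 09:45-13:30, 16:45-18:30, 20:00-21:00.
Gita ∩ Quinn ∩ Esperanza: 09:45-13:30, 16:45-18:30.
Gita ∩ Quinn ∩ Esperanza ∩ Aarav: 09:45-12:30, 16:45-18:30.
Gita ∩ Quinn ∩ Esperanza ∩ Aarav ∩ Noa: 09:45-12:30, 16:45-18:30.
Gita ∩ Quinn ∩ Esperanza ∩ Aarav ∩ Noa ∩ Arjun: 09:45-12:30, 16:45-18:30.

09:45-12:30, 16:45-18:30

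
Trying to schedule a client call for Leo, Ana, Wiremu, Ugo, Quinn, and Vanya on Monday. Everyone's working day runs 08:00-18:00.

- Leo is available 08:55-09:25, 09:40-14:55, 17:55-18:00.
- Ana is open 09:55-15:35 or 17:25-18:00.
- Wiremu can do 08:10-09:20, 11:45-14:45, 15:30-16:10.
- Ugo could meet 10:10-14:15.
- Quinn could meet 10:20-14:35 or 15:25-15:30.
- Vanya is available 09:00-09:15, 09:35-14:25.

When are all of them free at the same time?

Leo ∩ Ana: 09:55-14:55, 17:55-18:00.
Leo ∩ Ana ∩ Wiremu: 11:45-14:45.
Leo ∩ Ana ∩ Wiremu ∩ Ugo: 11:45-14:15.
Leo ∩ Ana ∩ Wiremu ∩ Ugo ∩ Quinn: 11:45-14:15.
Leo ∩ Ana ∩ Wiremu ∩ Ugo ∩ Quinn ∩ Vanya: 11:45-14:15.

11:45-14:15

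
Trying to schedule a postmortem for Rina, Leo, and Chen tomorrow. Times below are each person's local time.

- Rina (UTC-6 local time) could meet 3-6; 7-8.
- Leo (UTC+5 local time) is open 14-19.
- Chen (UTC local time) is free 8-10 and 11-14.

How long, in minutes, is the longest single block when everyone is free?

Rina in UTC: 09:00-12:00, 13:00-14:00 (add 6h to convert from UTC-6).
Leo in UTC: 09:00-14:00 (subtract 5h to convert from UTC+5).
Chen in UTC: 08:00-10:00, 11:00-14:00.
Rina ∩ Leo: 09:00-12:00, 13:00-14:00.
Rina ∩ Leo ∩ Chen: 09:00-10:00, 11:00-12:00, 13:00-14:00.
The longest is 09:00-10:00 at 60 minutes.

60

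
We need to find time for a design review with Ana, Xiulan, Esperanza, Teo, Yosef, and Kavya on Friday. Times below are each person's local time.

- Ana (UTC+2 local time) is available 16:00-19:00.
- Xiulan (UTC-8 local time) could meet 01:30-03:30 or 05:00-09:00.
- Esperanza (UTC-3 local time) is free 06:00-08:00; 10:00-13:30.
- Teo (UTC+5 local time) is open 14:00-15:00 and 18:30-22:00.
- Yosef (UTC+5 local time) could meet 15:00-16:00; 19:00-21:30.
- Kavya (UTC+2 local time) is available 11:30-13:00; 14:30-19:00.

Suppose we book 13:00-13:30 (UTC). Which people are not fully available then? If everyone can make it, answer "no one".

Ana, Teo, Yosef

Ana in UTC: 14:00-17:00 (subtract 2h to convert from UTC+2).
Xiulan in UTC: 09:30-11:30, 13:00-17:00 (add 8h to convert from UTC-8).
Esperanza in UTC: 09:00-11:00, 13:00-16:30 (add 3h to convert from UTC-3).
Teo in UTC: 09:00-10:00, 13:30-17:00 (subtract 5h to convert from UTC+5).
Yosef in UTC: 10:00-11:00, 14:00-16:30 (subtract 5h to convert from UTC+5).
Kavya in UTC: 09:30-11:00, 12:30-17:00 (subtract 2h to convert from UTC+2).
Ana: not fully free for 13:00-13:30. Xiulan: free for 13:00-13:30. Esperanza: free for 13:00-13:30. Teo: not fully free for 13:00-13:30. Yosef: not fully free for 13:00-13:30. Kavya: free for 13:00-13:30.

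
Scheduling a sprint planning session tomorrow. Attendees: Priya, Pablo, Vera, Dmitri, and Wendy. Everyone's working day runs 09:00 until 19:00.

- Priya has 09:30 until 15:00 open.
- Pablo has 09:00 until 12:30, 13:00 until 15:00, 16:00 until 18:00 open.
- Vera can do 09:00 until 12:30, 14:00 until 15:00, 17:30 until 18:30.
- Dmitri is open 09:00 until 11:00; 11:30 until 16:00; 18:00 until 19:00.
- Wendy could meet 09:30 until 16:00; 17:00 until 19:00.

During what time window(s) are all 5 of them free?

Priya ∩ Pablo: 09:30-12:30, 13:00-15:00.
Priya ∩ Pablo ∩ Vera: 09:30-12:30, 14:00-15:00.
Priya ∩ Pablo ∩ Vera ∩ Dmitri: 09:30-11:00, 11:30-12:30, 14:00-15:00.
Priya ∩ Pablo ∩ Vera ∩ Dmitri ∩ Wendy: 09:30-11:00, 11:30-12:30, 14:00-15:00.

09:30-11:00, 11:30-12:30, 14:00-15:00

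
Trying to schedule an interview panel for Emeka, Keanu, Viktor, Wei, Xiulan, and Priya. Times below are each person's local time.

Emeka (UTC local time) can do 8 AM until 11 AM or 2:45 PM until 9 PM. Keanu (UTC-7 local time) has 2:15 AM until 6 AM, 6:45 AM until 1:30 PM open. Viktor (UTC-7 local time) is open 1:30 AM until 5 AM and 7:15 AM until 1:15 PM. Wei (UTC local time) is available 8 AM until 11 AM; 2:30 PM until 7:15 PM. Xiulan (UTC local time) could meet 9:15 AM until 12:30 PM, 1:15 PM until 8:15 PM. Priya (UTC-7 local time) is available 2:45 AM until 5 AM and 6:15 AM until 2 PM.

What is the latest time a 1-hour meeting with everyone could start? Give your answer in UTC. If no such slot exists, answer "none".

18:15

Emeka in UTC: 08:00-11:00, 14:45-21:00.
Keanu in UTC: 09:15-13:00, 13:45-20:30 (add 7h to convert from UTC-7).
Viktor in UTC: 08:30-12:00, 14:15-20:15 (add 7h to convert from UTC-7).
Wei in UTC: 08:00-11:00, 14:30-19:15.
Xiulan in UTC: 09:15-12:30, 13:15-20:15.
Priya in UTC: 09:45-12:00, 13:15-21:00 (add 7h to convert from UTC-7).
Emeka ∩ Keanu: 09:15-11:00, 14:45-20:30.
Emeka ∩ Keanu ∩ Viktor: 09:15-11:00, 14:45-20:15.
Emeka ∩ Keanu ∩ Viktor ∩ Wei: 09:15-11:00, 14:45-19:15.
Emeka ∩ Keanu ∩ Viktor ∩ Wei ∩ Xiulan: 09:15-11:00, 14:45-19:15.
Emeka ∩ Keanu ∩ Viktor ∩ Wei ∩ Xiulan ∩ Priya: 09:45-11:00, 14:45-19:15.
The last common window of at least 60 minutes is 14:45-19:15; a 60-minute meeting can start as late as 18:15 and still end by 19:15.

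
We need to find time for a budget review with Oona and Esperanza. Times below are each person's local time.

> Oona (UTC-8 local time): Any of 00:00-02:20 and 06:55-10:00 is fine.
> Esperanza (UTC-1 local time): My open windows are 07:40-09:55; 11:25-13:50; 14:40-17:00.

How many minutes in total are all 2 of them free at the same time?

Oona in UTC: 08:00-10:20, 14:55-18:00 (add 8h to convert from UTC-8).
Esperanza in UTC: 08:40-10:55, 12:25-14:50, 15:40-18:00 (add 1h to convert from UTC-1).
Oona ∩ Esperanza: 08:40-10:20, 15:40-18:00.
Those are the intersection windows.
Summing the common windows: 100 + 140 = 240 minutes.

240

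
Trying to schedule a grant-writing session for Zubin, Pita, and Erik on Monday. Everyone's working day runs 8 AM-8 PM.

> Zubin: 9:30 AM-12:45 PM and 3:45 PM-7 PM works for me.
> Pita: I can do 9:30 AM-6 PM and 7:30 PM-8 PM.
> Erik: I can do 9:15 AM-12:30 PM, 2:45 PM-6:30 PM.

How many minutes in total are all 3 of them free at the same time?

315

Zubin ∩ Pita: 09:30-12:45, 15:45-18:00.
Zubin ∩ Pita ∩ Erik: 09:30-12:30, 15:45-18:00.
Summing the common windows: 180 + 135 = 315 minutes.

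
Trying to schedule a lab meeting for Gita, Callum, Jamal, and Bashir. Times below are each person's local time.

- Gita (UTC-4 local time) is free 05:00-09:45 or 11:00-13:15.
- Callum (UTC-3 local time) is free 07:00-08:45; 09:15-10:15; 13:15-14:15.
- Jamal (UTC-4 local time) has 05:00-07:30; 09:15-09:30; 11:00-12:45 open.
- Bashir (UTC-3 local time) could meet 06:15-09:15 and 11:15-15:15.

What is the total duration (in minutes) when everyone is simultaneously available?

120

Gita in UTC: 09:00-13:45, 15:00-17:15 (add 4h to convert from UTC-4).
Callum in UTC: 10:00-11:45, 12:15-13:15, 16:15-17:15 (add 3h to convert from UTC-3).
Jamal in UTC: 09:00-11:30, 13:15-13:30, 15:00-16:45 (add 4h to convert from UTC-4).
Bashir in UTC: 09:15-12:15, 14:15-18:15 (add 3h to convert from UTC-3).
Gita ∩ Callum: 10:00-11:45, 12:15-13:15, 16:15-17:15.
Gita ∩ Callum ∩ Jamal: 10:00-11:30, 16:15-16:45.
Gita ∩ Callum ∩ Jamal ∩ Bashir: 10:00-11:30, 16:15-16:45.
Summing the common windows: 90 + 30 = 120 minutes.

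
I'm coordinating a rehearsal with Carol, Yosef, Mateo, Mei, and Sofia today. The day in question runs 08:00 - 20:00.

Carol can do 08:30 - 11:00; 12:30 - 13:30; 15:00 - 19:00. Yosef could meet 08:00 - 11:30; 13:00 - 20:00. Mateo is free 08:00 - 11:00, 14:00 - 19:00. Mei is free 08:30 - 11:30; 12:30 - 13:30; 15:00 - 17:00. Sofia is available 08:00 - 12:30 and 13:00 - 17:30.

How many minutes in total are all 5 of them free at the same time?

270

Carol ∩ Yosef: 08:30-11:00, 13:00-13:30, 15:00-19:00.
Carol ∩ Yosef ∩ Mateo: 08:30-11:00, 15:00-19:00.
Carol ∩ Yosef ∩ Mateo ∩ Mei: 08:30-11:00, 15:00-17:00.
Carol ∩ Yosef ∩ Mateo ∩ Mei ∩ Sofia: 08:30-11:00, 15:00-17:00.
Summing the common windows: 150 + 120 = 270 minutes.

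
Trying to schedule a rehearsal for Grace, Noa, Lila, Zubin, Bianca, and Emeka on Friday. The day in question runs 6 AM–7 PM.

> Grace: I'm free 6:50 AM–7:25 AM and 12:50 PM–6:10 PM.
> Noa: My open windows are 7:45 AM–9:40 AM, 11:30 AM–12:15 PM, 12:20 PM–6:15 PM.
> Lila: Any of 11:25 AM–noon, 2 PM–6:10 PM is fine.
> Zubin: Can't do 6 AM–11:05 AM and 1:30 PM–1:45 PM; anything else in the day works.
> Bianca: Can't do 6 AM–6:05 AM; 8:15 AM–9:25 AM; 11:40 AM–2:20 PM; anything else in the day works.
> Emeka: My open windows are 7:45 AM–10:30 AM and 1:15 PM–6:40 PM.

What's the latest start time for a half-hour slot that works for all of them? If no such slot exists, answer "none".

17:40

Grace free: 06:50-07:25, 12:50-18:10.
Noa free: 07:45-09:40, 11:30-12:15, 12:20-18:15.
Lila free: 11:25-12:00, 14:00-18:10.
Zubin free: 11:05-13:30, 13:45-19:00 (invert busy blocks within the working day).
Bianca free: 06:05-08:15, 09:25-11:40, 14:20-19:00 (invert busy blocks within the working day).
Emeka free: 07:45-10:30, 13:15-18:40.
Grace ∩ Noa: 12:50-18:10.
Grace ∩ Noa ∩ Lila: 14:00-18:10.
Grace ∩ Noa ∩ Lila ∩ Zubin: 14:00-18:10.
Grace ∩ Noa ∩ Lila ∩ Zubin ∩ Bianca: 14:20-18:10.
Grace ∩ Noa ∩ Lila ∩ Zubin ∩ Bianca ∩ Emeka: 14:20-18:10.
The last common window of at least 30 minutes is 14:20-18:10; a 30-minute meeting can start as late as 17:40 and still end by 18:10.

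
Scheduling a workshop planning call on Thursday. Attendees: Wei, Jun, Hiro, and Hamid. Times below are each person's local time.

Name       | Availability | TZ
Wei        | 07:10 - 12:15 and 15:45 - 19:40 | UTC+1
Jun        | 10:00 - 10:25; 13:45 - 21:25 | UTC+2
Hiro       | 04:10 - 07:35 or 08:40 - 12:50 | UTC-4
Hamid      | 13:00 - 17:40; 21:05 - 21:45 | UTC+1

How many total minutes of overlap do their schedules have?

Wei in UTC: 06:10-11:15, 14:45-18:40 (subtract 1h to convert from UTC+1).
Jun in UTC: 08:00-08:25, 11:45-19:25 (subtract 2h to convert from UTC+2).
Hiro in UTC: 08:10-11:35, 12:40-16:50 (add 4h to convert from UTC-4).
Hamid in UTC: 12:00-16:40, 20:05-20:45 (subtract 1h to convert from UTC+1).
Wei ∩ Jun: 08:00-08:25, 14:45-18:40.
Wei ∩ Jun ∩ Hiro: 08:10-08:25, 14:45-16:50.
Wei ∩ Jun ∩ Hiro ∩ Hamid: 14:45-16:40.
That's a single block of 115 minutes.

115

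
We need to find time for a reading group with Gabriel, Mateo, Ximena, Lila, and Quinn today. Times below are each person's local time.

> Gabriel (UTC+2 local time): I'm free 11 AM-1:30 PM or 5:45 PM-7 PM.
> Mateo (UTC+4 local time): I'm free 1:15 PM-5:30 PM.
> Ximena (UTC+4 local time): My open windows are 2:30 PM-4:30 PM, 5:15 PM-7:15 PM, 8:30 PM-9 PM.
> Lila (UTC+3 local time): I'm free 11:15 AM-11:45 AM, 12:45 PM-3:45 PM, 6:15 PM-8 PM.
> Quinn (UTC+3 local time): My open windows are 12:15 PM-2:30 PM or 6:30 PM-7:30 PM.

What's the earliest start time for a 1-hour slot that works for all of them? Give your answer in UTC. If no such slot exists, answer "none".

Gabriel in UTC: 09:00-11:30, 15:45-17:00 (subtract 2h to convert from UTC+2).
Mateo in UTC: 09:15-13:30 (subtract 4h to convert from UTC+4).
Ximena in UTC: 10:30-12:30, 13:15-15:15, 16:30-17:00 (subtract 4h to convert from UTC+4).
Lila in UTC: 08:15-08:45, 09:45-12:45, 15:15-17:00 (subtract 3h to convert from UTC+3).
Quinn in UTC: 09:15-11:30, 15:30-16:30 (subtract 3h to convert from UTC+3).
Gabriel ∩ Mateo: 09:15-11:30.
Gabriel ∩ Mateo ∩ Ximena: 10:30-11:30.
Gabriel ∩ Mateo ∩ Ximena ∩ Lila: 10:30-11:30.
Gabriel ∩ Mateo ∩ Ximena ∩ Lila ∩ Quinn: 10:30-11:30.
The first common window of at least 60 minutes is 10:30-11:30, so the earliest start is 10:30.

10:30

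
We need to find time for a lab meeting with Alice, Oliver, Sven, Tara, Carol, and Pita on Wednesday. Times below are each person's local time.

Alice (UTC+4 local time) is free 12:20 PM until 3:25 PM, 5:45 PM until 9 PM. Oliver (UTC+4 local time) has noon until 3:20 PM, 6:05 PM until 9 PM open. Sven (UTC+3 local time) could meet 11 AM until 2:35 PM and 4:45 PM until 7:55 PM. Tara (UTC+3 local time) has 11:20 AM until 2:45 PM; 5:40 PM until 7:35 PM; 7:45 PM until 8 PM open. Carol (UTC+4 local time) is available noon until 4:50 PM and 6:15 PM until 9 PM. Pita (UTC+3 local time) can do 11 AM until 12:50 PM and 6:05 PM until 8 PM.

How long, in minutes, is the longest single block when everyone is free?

Alice in UTC: 08:20-11:25, 13:45-17:00 (subtract 4h to convert from UTC+4).
Oliver in UTC: 08:00-11:20, 14:05-17:00 (subtract 4h to convert from UTC+4).
Sven in UTC: 08:00-11:35, 13:45-16:55 (subtract 3h to convert from UTC+3).
Tara in UTC: 08:20-11:45, 14:40-16:35, 16:45-17:00 (subtract 3h to convert from UTC+3).
Carol in UTC: 08:00-12:50, 14:15-17:00 (subtract 4h to convert from UTC+4).
Pita in UTC: 08:00-09:50, 15:05-17:00 (subtract 3h to convert from UTC+3).
Alice ∩ Oliver: 08:20-11:20, 14:05-17:00.
Alice ∩ Oliver ∩ Sven: 08:20-11:20, 14:05-16:55.
Alice ∩ Oliver ∩ Sven ∩ Tara: 08:20-11:20, 14:40-16:35, 16:45-16:55.
Alice ∩ Oliver ∩ Sven ∩ Tara ∩ Carol: 08:20-11:20, 14:40-16:35, 16:45-16:55.
Alice ∩ Oliver ∩ Sven ∩ Tara ∩ Carol ∩ Pita: 08:20-09:50, 15:05-16:35, 16:45-16:55.
The longest is 08:20-09:50 at 90 minutes.

90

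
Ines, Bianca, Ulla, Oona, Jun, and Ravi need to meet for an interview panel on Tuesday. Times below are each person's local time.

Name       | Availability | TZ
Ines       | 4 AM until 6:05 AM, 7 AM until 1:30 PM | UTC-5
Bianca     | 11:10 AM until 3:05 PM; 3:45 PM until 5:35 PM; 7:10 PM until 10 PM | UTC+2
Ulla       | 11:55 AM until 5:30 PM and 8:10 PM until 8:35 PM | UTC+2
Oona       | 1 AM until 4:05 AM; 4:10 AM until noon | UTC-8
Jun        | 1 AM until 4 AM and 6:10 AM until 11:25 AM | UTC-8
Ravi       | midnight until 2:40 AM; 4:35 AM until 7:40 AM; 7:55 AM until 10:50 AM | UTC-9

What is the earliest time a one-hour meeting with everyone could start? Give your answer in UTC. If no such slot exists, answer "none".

09:55

Ines in UTC: 09:00-11:05, 12:00-18:30 (add 5h to convert from UTC-5).
Bianca in UTC: 09:10-13:05, 13:45-15:35, 17:10-20:00 (subtract 2h to convert from UTC+2).
Ulla in UTC: 09:55-15:30, 18:10-18:35 (subtract 2h to convert from UTC+2).
Oona in UTC: 09:00-12:05, 12:10-20:00 (add 8h to convert from UTC-8).
Jun in UTC: 09:00-12:00, 14:10-19:25 (add 8h to convert from UTC-8).
Ravi in UTC: 09:00-11:40, 13:35-16:40, 16:55-19:50 (add 9h to convert from UTC-9).
Ines ∩ Bianca: 09:10-11:05, 12:00-13:05, 13:45-15:35, 17:10-18:30.
Ines ∩ Bianca ∩ Ulla: 09:55-11:05, 12:00-13:05, 13:45-15:30, 18:10-18:30.
Ines ∩ Bianca ∩ Ulla ∩ Oona: 09:55-11:05, 12:00-12:05, 12:10-13:05, 13:45-15:30, 18:10-18:30.
Ines ∩ Bianca ∩ Ulla ∩ Oona ∩ Jun: 09:55-11:05, 14:10-15:30, 18:10-18:30.
Ines ∩ Bianca ∩ Ulla ∩ Oona ∩ Jun ∩ Ravi: 09:55-11:05, 14:10-15:30, 18:10-18:30.
The first common window of at least 60 minutes is 09:55-11:05, so the earliest start is 09:55.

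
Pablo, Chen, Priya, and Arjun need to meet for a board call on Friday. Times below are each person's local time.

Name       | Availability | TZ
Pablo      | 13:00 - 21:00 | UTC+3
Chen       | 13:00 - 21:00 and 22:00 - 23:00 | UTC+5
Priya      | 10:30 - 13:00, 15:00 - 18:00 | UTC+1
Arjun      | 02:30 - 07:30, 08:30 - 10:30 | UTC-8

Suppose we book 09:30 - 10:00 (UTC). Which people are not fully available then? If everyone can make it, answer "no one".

Arjun, Pablo

Pablo in UTC: 10:00-18:00 (subtract 3h to convert from UTC+3).
Chen in UTC: 08:00-16:00, 17:00-18:00 (subtract 5h to convert from UTC+5).
Priya in UTC: 09:30-12:00, 14:00-17:00 (subtract 1h to convert from UTC+1).
Arjun in UTC: 10:30-15:30, 16:30-18:30 (add 8h to convert from UTC-8).
Pablo: not fully free for 09:30-10:00. Chen: free for 09:30-10:00. Priya: free for 09:30-10:00. Arjun: not fully free for 09:30-10:00.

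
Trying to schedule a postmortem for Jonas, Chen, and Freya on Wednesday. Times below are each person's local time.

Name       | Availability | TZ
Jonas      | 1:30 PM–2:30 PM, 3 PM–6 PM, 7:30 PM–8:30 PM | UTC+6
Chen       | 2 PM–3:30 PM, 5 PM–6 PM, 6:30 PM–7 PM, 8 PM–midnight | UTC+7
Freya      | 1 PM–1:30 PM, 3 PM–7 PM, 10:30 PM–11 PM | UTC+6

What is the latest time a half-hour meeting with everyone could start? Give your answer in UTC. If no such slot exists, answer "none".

Jonas in UTC: 07:30-08:30, 09:00-12:00, 13:30-14:30 (subtract 6h to convert from UTC+6).
Chen in UTC: 07:00-08:30, 10:00-11:00, 11:30-12:00, 13:00-17:00 (subtract 7h to convert from UTC+7).
Freya in UTC: 07:00-07:30, 09:00-13:00, 16:30-17:00 (subtract 6h to convert from UTC+6).
Jonas ∩ Chen: 07:30-08:30, 10:00-11:00, 11:30-12:00, 13:30-14:30.
Jonas ∩ Chen ∩ Freya: 10:00-11:00, 11:30-12:00.
The last common window of at least 30 minutes is 11:30-12:00; a 30-minute meeting can start as late as 11:30 and still end by 12:00.

11:30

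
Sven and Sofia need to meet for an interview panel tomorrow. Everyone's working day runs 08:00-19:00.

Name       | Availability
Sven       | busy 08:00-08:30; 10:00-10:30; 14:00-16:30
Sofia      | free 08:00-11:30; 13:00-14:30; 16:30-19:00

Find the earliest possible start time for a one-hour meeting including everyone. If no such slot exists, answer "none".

Sven free: 08:30-10:00, 10:30-14:00, 16:30-19:00 (invert busy blocks within the working day).
Sofia free: 08:00-11:30, 13:00-14:30, 16:30-19:00.
Sven ∩ Sofia: 08:30-10:00, 10:30-11:30, 13:00-14:00, 16:30-19:00.
Those are the intersection windows.
The first common window of at least 60 minutes is 08:30-10:00, so the earliest start is 08:30.

08:30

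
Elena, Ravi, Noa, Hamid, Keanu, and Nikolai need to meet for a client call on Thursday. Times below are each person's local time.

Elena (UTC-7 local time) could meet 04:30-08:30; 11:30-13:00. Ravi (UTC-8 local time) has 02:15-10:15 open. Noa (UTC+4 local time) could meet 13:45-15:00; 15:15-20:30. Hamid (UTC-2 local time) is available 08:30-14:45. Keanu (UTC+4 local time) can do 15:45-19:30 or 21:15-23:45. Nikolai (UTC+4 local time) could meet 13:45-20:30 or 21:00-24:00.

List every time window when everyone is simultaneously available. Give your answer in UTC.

11:45-15:30

Elena in UTC: 11:30-15:30, 18:30-20:00 (add 7h to convert from UTC-7).
Ravi in UTC: 10:15-18:15 (add 8h to convert from UTC-8).
Noa in UTC: 09:45-11:00, 11:15-16:30 (subtract 4h to convert from UTC+4).
Hamid in UTC: 10:30-16:45 (add 2h to convert from UTC-2).
Keanu in UTC: 11:45-15:30, 17:15-19:45 (subtract 4h to convert from UTC+4).
Nikolai in UTC: 09:45-16:30, 17:00-20:00 (subtract 4h to convert from UTC+4).
Elena ∩ Ravi: 11:30-15:30.
Elena ∩ Ravi ∩ Noa: 11:30-15:30.
Elena ∩ Ravi ∩ Noa ∩ Hamid: 11:30-15:30.
Elena ∩ Ravi ∩ Noa ∩ Hamid ∩ Keanu: 11:45-15:30.
Elena ∩ Ravi ∩ Noa ∩ Hamid ∩ Keanu ∩ Nikolai: 11:45-15:30.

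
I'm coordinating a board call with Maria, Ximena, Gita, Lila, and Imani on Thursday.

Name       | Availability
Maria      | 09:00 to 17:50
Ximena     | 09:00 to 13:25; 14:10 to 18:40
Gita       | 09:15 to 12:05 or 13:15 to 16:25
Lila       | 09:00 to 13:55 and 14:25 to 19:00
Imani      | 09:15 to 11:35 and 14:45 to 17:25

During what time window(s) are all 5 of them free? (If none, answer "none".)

09:15-11:35, 14:45-16:25

Maria ∩ Ximena: 09:00-13:25, 14:10-17:50.
Maria ∩ Ximena ∩ Gita: 09:15-12:05, 13:15-13:25, 14:10-16:25.
Maria ∩ Ximena ∩ Gita ∩ Lila: 09:15-12:05, 13:15-13:25, 14:25-16:25.
Maria ∩ Ximena ∩ Gita ∩ Lila ∩ Imani: 09:15-11:35, 14:45-16:25.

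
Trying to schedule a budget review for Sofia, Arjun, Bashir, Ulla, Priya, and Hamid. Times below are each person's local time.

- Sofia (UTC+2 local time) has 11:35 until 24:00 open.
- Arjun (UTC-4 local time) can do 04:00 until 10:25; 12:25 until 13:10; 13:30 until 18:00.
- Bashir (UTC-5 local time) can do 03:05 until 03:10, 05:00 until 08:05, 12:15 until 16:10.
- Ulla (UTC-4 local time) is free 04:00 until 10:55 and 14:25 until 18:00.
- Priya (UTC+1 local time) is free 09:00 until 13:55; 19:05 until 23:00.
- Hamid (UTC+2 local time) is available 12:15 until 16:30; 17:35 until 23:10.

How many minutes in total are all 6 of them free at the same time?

325

Sofia in UTC: 09:35-22:00 (subtract 2h to convert from UTC+2).
Arjun in UTC: 08:00-14:25, 16:25-17:10, 17:30-22:00 (add 4h to convert from UTC-4).
Bashir in UTC: 08:05-08:10, 10:00-13:05, 17:15-21:10 (add 5h to convert from UTC-5).
Ulla in UTC: 08:00-14:55, 18:25-22:00 (add 4h to convert from UTC-4).
Priya in UTC: 08:00-12:55, 18:05-22:00 (subtract 1h to convert from UTC+1).
Hamid in UTC: 10:15-14:30, 15:35-21:10 (subtract 2h to convert from UTC+2).
Sofia ∩ Arjun: 09:35-14:25, 16:25-17:10, 17:30-22:00.
Sofia ∩ Arjun ∩ Bashir: 10:00-13:05, 17:30-21:10.
Sofia ∩ Arjun ∩ Bashir ∩ Ulla: 10:00-13:05, 18:25-21:10.
Sofia ∩ Arjun ∩ Bashir ∩ Ulla ∩ Priya: 10:00-12:55, 18:25-21:10.
Sofia ∩ Arjun ∩ Bashir ∩ Ulla ∩ Priya ∩ Hamid: 10:15-12:55, 18:25-21:10.
Summing the common windows: 160 + 165 = 325 minutes.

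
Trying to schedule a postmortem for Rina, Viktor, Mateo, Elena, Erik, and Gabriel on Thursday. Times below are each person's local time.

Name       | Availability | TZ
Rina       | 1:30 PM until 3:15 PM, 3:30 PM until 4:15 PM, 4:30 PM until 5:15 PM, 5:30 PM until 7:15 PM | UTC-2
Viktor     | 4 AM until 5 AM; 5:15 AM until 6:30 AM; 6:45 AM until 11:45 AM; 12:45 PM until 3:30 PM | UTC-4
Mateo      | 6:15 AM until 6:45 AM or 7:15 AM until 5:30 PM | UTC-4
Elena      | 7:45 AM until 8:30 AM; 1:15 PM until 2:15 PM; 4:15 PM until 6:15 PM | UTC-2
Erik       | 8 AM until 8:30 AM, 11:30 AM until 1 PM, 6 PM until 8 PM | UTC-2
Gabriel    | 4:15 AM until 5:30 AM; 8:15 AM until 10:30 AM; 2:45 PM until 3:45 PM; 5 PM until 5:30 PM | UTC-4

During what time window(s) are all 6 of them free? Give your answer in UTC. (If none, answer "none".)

none

Rina in UTC: 15:30-17:15, 17:30-18:15, 18:30-19:15, 19:30-21:15 (add 2h to convert from UTC-2).
Viktor in UTC: 08:00-09:00, 09:15-10:30, 10:45-15:45, 16:45-19:30 (add 4h to convert from UTC-4).
Mateo in UTC: 10:15-10:45, 11:15-21:30 (add 4h to convert from UTC-4).
Elena in UTC: 09:45-10:30, 15:15-16:15, 18:15-20:15 (add 2h to convert from UTC-2).
Erik in UTC: 10:00-10:30, 13:30-15:00, 20:00-22:00 (add 2h to convert from UTC-2).
Gabriel in UTC: 08:15-09:30, 12:15-14:30, 18:45-19:45, 21:00-21:30 (add 4h to convert from UTC-4).
Rina ∩ Viktor: 15:30-15:45, 16:45-17:15, 17:30-18:15, 18:30-19:15.
Rina ∩ Viktor ∩ Mateo: 15:30-15:45, 16:45-17:15, 17:30-18:15, 18:30-19:15.
Rina ∩ Viktor ∩ Mateo ∩ Elena: 15:30-15:45, 18:30-19:15.
Rina ∩ Viktor ∩ Mateo ∩ Elena ∩ Erik: ∅.
Rina ∩ Viktor ∩ Mateo ∩ Elena ∩ Erik ∩ Gabriel: ∅.
There is no time when everyone is free.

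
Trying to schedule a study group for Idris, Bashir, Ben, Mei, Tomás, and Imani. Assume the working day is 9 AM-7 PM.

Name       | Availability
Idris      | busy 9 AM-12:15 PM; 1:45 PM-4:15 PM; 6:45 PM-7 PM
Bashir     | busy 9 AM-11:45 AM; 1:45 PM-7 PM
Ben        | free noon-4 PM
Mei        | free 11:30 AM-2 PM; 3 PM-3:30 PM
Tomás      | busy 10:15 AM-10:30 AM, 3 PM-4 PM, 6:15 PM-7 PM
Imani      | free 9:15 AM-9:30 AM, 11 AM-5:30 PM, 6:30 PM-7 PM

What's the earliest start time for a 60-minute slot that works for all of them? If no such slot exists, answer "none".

Idris free: 12:15-13:45, 16:15-18:45 (invert busy blocks within the working day).
Bashir free: 11:45-13:45 (invert busy blocks within the working day).
Ben free: 12:00-16:00.
Mei free: 11:30-14:00, 15:00-15:30.
Tomás free: 09:00-10:15, 10:30-15:00, 16:00-18:15 (invert busy blocks within the working day).
Imani free: 09:15-09:30, 11:00-17:30, 18:30-19:00.
Idris ∩ Bashir: 12:15-13:45.
Idris ∩ Bashir ∩ Ben: 12:15-13:45.
Idris ∩ Bashir ∩ Ben ∩ Mei: 12:15-13:45.
Idris ∩ Bashir ∩ Ben ∩ Mei ∩ Tomás: 12:15-13:45.
Idris ∩ Bashir ∩ Ben ∩ Mei ∩ Tomás ∩ Imani: 12:15-13:45.
So the common availability across everyone is 12:15-13:45.
The first common window of at least 60 minutes is 12:15-13:45, so the earliest start is 12:15.

12:15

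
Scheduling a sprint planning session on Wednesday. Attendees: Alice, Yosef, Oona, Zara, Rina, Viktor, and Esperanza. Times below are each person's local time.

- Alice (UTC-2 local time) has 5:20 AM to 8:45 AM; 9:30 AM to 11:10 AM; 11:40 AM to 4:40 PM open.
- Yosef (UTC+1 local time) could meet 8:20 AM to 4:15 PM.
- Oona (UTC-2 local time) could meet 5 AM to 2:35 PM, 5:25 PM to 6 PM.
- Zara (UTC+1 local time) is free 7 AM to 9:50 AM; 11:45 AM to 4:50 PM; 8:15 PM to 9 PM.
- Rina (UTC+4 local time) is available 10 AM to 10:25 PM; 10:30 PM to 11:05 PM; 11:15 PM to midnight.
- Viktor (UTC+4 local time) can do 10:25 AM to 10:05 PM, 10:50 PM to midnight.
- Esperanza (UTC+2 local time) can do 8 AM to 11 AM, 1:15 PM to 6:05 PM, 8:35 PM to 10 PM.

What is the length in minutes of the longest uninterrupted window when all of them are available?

Alice in UTC: 07:20-10:45, 11:30-13:10, 13:40-18:40 (add 2h to convert from UTC-2).
Yosef in UTC: 07:20-15:15 (subtract 1h to convert from UTC+1).
Oona in UTC: 07:00-16:35, 19:25-20:00 (add 2h to convert from UTC-2).
Zara in UTC: 06:00-08:50, 10:45-15:50, 19:15-20:00 (subtract 1h to convert from UTC+1).
Rina in UTC: 06:00-18:25, 18:30-19:05, 19:15-20:00 (subtract 4h to convert from UTC+4).
Viktor in UTC: 06:25-18:05, 18:50-20:00 (subtract 4h to convert from UTC+4).
Esperanza in UTC: 06:00-09:00, 11:15-16:05, 18:35-20:00 (subtract 2h to convert from UTC+2).
Alice ∩ Yosef: 07:20-10:45, 11:30-13:10, 13:40-15:15.
Alice ∩ Yosef ∩ Oona: 07:20-10:45, 11:30-13:10, 13:40-15:15.
Alice ∩ Yosef ∩ Oona ∩ Zara: 07:20-08:50, 11:30-13:10, 13:40-15:15.
Alice ∩ Yosef ∩ Oona ∩ Zara ∩ Rina: 07:20-08:50, 11:30-13:10, 13:40-15:15.
Alice ∩ Yosef ∩ Oona ∩ Zara ∩ Rina ∩ Viktor: 07:20-08:50, 11:30-13:10, 13:40-15:15.
Alice ∩ Yosef ∩ Oona ∩ Zara ∩ Rina ∩ Viktor ∩ Esperanza: 07:20-08:50, 11:30-13:10, 13:40-15:15.
The longest is 11:30-13:10 at 100 minutes.

100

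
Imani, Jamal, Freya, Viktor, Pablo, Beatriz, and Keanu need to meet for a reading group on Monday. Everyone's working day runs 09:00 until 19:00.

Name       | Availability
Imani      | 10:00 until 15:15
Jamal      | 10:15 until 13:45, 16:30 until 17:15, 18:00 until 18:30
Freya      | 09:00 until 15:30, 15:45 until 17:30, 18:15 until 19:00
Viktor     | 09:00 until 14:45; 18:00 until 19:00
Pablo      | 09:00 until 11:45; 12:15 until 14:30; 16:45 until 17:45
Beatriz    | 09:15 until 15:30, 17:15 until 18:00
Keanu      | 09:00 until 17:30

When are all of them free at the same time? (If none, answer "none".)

Imani ∩ Jamal: 10:15-13:45.
Imani ∩ Jamal ∩ Freya: 10:15-13:45.
Imani ∩ Jamal ∩ Freya ∩ Viktor: 10:15-13:45.
Imani ∩ Jamal ∩ Freya ∩ Viktor ∩ Pablo: 10:15-11:45, 12:15-13:45.
Imani ∩ Jamal ∩ Freya ∩ Viktor ∩ Pablo ∩ Beatriz: 10:15-11:45, 12:15-13:45.
Imani ∩ Jamal ∩ Freya ∩ Viktor ∩ Pablo ∩ Beatriz ∩ Keanu: 10:15-11:45, 12:15-13:45.
So the common availability across everyone is 10:15-11:45, 12:15-13:45.

10:15-11:45, 12:15-13:45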